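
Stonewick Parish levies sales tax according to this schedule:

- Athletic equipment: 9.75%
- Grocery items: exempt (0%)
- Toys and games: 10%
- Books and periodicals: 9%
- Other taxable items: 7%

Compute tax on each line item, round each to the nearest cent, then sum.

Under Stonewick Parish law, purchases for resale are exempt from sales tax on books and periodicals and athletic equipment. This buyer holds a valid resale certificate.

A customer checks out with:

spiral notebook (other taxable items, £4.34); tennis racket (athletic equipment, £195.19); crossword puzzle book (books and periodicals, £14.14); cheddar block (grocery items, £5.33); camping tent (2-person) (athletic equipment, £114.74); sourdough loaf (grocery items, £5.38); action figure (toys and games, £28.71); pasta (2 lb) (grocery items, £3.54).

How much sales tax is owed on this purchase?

Spiral notebook £4.34: other taxable items → 7% → £0.30
Tennis racket £195.19: athletic equipment, buyer-exempt → 0% → £0.00
Crossword puzzle book £14.14: books and periodicals, buyer-exempt → 0% → £0.00
Cheddar block £5.33: grocery items → 0% → £0.00
Camping tent (2-person) £114.74: athletic equipment, buyer-exempt → 0% → £0.00
Sourdough loaf £5.38: grocery items → 0% → £0.00
Action figure £28.71: toys and games → 10% → £2.87
Pasta (2 lb) £3.54: grocery items → 0% → £0.00
Total tax = £0.30 + £2.87 = £3.17

£3.17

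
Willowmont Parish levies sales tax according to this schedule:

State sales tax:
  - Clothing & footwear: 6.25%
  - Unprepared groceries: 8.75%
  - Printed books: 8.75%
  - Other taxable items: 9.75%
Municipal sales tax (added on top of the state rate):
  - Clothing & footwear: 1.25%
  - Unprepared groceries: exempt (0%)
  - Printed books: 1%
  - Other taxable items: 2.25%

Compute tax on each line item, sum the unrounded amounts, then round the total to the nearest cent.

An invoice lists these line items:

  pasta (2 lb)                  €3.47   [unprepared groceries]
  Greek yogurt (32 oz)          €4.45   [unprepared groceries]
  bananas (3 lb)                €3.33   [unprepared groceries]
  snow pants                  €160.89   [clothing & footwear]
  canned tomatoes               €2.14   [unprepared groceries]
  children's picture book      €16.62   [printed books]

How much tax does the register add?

€14.86

Pasta (2 lb) €3.47: unprepared groceries → 8.75% + 0% municipal = 8.75% → €0.303625
Greek yogurt (32 oz) €4.45: unprepared groceries → 8.75% + 0% municipal = 8.75% → €0.389375
Bananas (3 lb) €3.33: unprepared groceries → 8.75% + 0% municipal = 8.75% → €0.291375
Snow pants €160.89: clothing & footwear → 6.25% + 1.25% municipal = 7.5% → €12.06675
Canned tomatoes €2.14: unprepared groceries → 8.75% + 0% municipal = 8.75% → €0.18725
Children's picture book €16.62: printed books → 8.75% + 1% municipal = 9.75% → €1.62045
Unrounded tax sum = €14.858825 → €14.86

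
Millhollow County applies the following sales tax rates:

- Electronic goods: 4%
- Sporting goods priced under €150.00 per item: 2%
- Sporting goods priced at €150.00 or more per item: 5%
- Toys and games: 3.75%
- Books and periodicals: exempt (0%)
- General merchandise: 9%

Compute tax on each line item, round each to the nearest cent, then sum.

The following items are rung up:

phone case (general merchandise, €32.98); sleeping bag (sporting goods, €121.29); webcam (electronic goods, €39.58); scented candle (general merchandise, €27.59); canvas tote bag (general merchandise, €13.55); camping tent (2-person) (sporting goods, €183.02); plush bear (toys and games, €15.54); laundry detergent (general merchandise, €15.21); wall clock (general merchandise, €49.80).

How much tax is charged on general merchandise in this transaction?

Phone case €32.98: general merchandise → 9% → €2.97
Scented candle €27.59: general merchandise → 9% → €2.48
Canvas tote bag €13.55: general merchandise → 9% → €1.22
Laundry detergent €15.21: general merchandise → 9% → €1.37
Wall clock €49.80: general merchandise → 9% → €4.48
Tax on general merchandise = €2.97 + €2.48 + €1.22 + €1.37 + €4.48 = €12.52

€12.52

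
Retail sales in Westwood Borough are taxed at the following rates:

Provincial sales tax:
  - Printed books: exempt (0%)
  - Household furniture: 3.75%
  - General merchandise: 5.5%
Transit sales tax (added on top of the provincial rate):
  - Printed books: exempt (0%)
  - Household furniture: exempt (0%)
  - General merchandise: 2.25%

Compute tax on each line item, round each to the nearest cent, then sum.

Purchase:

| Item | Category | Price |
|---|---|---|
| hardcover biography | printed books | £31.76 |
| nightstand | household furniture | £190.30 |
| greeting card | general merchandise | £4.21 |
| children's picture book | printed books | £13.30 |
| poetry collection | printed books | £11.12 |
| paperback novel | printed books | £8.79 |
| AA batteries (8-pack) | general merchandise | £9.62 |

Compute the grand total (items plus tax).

Hardcover biography £31.76: printed books → 0% + 0% transit = 0% → £0.00
Nightstand £190.30: household furniture → 3.75% + 0% transit = 3.75% → £7.14
Greeting card £4.21: general merchandise → 5.5% + 2.25% transit = 7.75% → £0.33
Children's picture book £13.30: printed books → 0% + 0% transit = 0% → £0.00
Poetry collection £11.12: printed books → 0% + 0% transit = 0% → £0.00
Paperback novel £8.79: printed books → 0% + 0% transit = 0% → £0.00
AA batteries (8-pack) £9.62: general merchandise → 5.5% + 2.25% transit = 7.75% → £0.75
Subtotal = £269.10; tax = £8.22; total due = £277.32

£277.32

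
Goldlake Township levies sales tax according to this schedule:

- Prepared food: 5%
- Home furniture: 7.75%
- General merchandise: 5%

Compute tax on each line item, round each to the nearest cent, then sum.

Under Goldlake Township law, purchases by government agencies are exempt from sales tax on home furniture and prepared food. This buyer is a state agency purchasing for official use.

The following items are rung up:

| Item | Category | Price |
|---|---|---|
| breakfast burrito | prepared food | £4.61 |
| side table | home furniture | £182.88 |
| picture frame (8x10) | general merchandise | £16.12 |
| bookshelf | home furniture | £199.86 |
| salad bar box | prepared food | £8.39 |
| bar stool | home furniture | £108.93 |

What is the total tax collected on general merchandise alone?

Picture frame (8x10) £16.12: general merchandise → 5% → £0.81
Tax on general merchandise = £0.81

£0.81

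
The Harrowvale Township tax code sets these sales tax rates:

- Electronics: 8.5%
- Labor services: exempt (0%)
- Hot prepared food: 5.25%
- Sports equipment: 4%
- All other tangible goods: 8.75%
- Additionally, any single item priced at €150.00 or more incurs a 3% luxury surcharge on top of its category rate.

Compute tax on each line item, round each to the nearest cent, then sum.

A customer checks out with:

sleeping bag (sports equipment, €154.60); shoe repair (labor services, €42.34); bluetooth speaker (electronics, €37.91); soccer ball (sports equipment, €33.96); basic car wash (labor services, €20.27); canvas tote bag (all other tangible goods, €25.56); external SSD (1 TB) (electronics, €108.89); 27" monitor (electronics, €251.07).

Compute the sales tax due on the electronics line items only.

€41.35

Bluetooth speaker €37.91: electronics → 8.5% → €3.22
External SSD (1 TB) €108.89: electronics → 8.5% → €9.26
27" monitor €251.07: electronics → 8.5% + 3% surcharge = 11.5% → €28.87
Tax on electronics = €3.22 + €9.26 + €28.87 = €41.35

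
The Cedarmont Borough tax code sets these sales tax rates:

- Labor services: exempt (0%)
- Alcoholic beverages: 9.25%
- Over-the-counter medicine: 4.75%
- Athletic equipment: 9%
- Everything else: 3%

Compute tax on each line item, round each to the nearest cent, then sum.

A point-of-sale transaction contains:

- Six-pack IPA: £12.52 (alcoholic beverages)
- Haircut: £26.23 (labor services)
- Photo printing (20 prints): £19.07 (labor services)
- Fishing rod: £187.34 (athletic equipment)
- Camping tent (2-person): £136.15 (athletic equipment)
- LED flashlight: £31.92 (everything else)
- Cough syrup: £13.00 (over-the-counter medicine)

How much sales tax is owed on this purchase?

Six-pack IPA £12.52: alcoholic beverages → 9.25% → £1.16
Haircut £26.23: labor services → 0% → £0.00
Photo printing (20 prints) £19.07: labor services → 0% → £0.00
Fishing rod £187.34: athletic equipment → 9% → £16.86
Camping tent (2-person) £136.15: athletic equipment → 9% → £12.25
LED flashlight £31.92: everything else → 3% → £0.96
Cough syrup £13.00: over-the-counter medicine → 4.75% → £0.62
Total tax = £1.16 + £16.86 + £12.25 + £0.96 + £0.62 = £31.85

£31.85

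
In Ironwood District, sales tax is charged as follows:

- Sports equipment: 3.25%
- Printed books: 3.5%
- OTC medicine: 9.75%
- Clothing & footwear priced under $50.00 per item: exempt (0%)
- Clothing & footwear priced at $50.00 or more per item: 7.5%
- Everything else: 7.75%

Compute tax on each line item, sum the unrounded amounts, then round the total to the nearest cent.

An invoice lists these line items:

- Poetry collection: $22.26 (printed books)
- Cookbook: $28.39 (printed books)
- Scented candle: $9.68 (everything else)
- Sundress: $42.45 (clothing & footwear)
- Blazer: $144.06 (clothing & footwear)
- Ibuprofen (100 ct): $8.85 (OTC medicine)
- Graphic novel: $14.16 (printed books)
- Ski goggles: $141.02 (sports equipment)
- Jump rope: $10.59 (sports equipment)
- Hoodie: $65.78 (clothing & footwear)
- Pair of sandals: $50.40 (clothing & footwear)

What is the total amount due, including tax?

$565.97

Poetry collection $22.26: printed books → 3.5% → $0.7791
Cookbook $28.39: printed books → 3.5% → $0.99365
Scented candle $9.68: everything else → 7.75% → $0.7502
Sundress $42.45: clothing & footwear, under $50.00 → 0% → $0.00
Blazer $144.06: clothing & footwear, $50.00 or more → 7.5% → $10.8045
Ibuprofen (100 ct) $8.85: OTC medicine → 9.75% → $0.862875
Graphic novel $14.16: printed books → 3.5% → $0.4956
Ski goggles $141.02: sports equipment → 3.25% → $4.58315
Jump rope $10.59: sports equipment → 3.25% → $0.344175
Hoodie $65.78: clothing & footwear, $50.00 or more → 7.5% → $4.9335
Pair of sandals $50.40: clothing & footwear, $50.00 or more → 7.5% → $3.78
Subtotal = $537.64; unrounded tax = $28.32675 → $28.33; total due = $565.97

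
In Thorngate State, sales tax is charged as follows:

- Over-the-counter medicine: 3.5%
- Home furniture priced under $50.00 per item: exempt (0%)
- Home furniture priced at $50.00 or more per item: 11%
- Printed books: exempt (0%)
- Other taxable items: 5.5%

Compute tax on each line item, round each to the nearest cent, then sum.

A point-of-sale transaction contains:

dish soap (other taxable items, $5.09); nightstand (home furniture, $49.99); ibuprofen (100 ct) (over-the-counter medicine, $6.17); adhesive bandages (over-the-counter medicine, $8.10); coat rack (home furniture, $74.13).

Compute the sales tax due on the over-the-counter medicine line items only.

$0.50

Ibuprofen (100 ct) $6.17: over-the-counter medicine → 3.5% → $0.22
Adhesive bandages $8.10: over-the-counter medicine → 3.5% → $0.28
Tax on over-the-counter medicine = $0.22 + $0.28 = $0.50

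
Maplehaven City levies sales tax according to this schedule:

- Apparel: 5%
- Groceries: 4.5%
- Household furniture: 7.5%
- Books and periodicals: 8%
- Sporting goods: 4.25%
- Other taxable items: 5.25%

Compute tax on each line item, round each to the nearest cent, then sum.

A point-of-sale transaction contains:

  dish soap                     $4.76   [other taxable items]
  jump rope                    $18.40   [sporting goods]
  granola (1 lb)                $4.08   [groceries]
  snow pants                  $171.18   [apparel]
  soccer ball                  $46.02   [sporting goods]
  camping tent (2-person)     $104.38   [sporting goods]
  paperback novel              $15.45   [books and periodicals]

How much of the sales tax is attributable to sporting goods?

Jump rope $18.40: sporting goods → 4.25% → $0.78
Soccer ball $46.02: sporting goods → 4.25% → $1.96
Camping tent (2-person) $104.38: sporting goods → 4.25% → $4.44
Tax on sporting goods = $0.78 + $1.96 + $4.44 = $7.18

$7.18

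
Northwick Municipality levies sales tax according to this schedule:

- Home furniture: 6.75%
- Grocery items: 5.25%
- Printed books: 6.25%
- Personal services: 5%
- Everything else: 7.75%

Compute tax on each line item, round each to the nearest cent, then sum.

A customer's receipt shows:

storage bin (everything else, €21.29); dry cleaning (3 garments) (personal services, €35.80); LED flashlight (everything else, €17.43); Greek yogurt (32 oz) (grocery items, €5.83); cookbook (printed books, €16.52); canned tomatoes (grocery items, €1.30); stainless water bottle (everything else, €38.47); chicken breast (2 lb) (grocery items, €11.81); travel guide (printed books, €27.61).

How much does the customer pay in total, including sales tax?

€187.59

Storage bin €21.29: everything else → 7.75% → €1.65
Dry cleaning (3 garments) €35.80: personal services → 5% → €1.79
LED flashlight €17.43: everything else → 7.75% → €1.35
Greek yogurt (32 oz) €5.83: grocery items → 5.25% → €0.31
Cookbook €16.52: printed books → 6.25% → €1.03
Canned tomatoes €1.30: grocery items → 5.25% → €0.07
Stainless water bottle €38.47: everything else → 7.75% → €2.98
Chicken breast (2 lb) €11.81: grocery items → 5.25% → €0.62
Travel guide €27.61: printed books → 6.25% → €1.73
Subtotal = €176.06; tax = €11.53; total due = €187.59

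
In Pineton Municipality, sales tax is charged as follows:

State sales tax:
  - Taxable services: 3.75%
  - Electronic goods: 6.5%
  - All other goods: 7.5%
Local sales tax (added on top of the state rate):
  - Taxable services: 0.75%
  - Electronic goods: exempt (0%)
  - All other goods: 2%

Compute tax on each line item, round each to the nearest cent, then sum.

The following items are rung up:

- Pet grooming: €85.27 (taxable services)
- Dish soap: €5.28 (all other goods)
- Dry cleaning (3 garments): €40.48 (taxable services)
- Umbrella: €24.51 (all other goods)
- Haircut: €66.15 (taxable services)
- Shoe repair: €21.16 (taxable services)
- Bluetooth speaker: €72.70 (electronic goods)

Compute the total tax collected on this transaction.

€17.15

Pet grooming €85.27: taxable services → 3.75% + 0.75% local = 4.5% → €3.84
Dish soap €5.28: all other goods → 7.5% + 2% local = 9.5% → €0.50
Dry cleaning (3 garments) €40.48: taxable services → 3.75% + 0.75% local = 4.5% → €1.82
Umbrella €24.51: all other goods → 7.5% + 2% local = 9.5% → €2.33
Haircut €66.15: taxable services → 3.75% + 0.75% local = 4.5% → €2.98
Shoe repair €21.16: taxable services → 3.75% + 0.75% local = 4.5% → €0.95
Bluetooth speaker €72.70: electronic goods → 6.5% + 0% local = 6.5% → €4.73
Total tax = €3.84 + €0.50 + €1.82 + €2.33 + €2.98 + €0.95 + €4.73 = €17.15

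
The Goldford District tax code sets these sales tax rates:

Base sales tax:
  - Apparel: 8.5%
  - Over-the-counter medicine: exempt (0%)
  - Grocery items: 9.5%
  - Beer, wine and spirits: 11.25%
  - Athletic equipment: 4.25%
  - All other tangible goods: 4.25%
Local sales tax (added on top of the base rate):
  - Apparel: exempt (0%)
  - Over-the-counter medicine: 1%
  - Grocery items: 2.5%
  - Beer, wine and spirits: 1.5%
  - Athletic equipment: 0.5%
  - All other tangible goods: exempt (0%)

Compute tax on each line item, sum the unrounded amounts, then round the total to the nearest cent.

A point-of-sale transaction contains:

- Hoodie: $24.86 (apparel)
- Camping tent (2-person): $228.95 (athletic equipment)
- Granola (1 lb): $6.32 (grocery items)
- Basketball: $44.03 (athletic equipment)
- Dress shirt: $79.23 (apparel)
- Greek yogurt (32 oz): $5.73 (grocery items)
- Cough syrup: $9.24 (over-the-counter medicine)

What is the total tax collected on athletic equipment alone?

$12.97

Camping tent (2-person) $228.95: athletic equipment → 4.25% + 0.5% local = 4.75% → $10.875125
Basketball $44.03: athletic equipment → 4.25% + 0.5% local = 4.75% → $2.091425
Tax on athletic equipment: unrounded sum = $12.96655 → $12.97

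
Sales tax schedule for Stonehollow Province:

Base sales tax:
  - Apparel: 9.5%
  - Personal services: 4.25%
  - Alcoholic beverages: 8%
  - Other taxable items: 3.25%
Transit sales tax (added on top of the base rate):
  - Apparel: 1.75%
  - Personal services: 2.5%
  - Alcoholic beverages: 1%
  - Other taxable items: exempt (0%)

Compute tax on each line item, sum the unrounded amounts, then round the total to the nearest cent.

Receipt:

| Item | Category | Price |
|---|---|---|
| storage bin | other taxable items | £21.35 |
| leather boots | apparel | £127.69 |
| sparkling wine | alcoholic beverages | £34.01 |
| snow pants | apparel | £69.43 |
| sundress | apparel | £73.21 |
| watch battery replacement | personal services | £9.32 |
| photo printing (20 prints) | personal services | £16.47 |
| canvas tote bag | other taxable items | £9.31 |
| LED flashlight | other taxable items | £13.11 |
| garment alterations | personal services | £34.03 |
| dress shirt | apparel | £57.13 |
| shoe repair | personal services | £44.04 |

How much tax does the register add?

Storage bin £21.35: other taxable items → 3.25% + 0% transit = 3.25% → £0.693875
Leather boots £127.69: apparel → 9.5% + 1.75% transit = 11.25% → £14.365125
Sparkling wine £34.01: alcoholic beverages → 8% + 1% transit = 9% → £3.0609
Snow pants £69.43: apparel → 9.5% + 1.75% transit = 11.25% → £7.810875
Sundress £73.21: apparel → 9.5% + 1.75% transit = 11.25% → £8.236125
Watch battery replacement £9.32: personal services → 4.25% + 2.5% transit = 6.75% → £0.6291
Photo printing (20 prints) £16.47: personal services → 4.25% + 2.5% transit = 6.75% → £1.111725
Canvas tote bag £9.31: other taxable items → 3.25% + 0% transit = 3.25% → £0.302575
LED flashlight £13.11: other taxable items → 3.25% + 0% transit = 3.25% → £0.426075
Garment alterations £34.03: personal services → 4.25% + 2.5% transit = 6.75% → £2.297025
Dress shirt £57.13: apparel → 9.5% + 1.75% transit = 11.25% → £6.427125
Shoe repair £44.04: personal services → 4.25% + 2.5% transit = 6.75% → £2.9727
Unrounded tax sum = £48.333225 → £48.33

£48.33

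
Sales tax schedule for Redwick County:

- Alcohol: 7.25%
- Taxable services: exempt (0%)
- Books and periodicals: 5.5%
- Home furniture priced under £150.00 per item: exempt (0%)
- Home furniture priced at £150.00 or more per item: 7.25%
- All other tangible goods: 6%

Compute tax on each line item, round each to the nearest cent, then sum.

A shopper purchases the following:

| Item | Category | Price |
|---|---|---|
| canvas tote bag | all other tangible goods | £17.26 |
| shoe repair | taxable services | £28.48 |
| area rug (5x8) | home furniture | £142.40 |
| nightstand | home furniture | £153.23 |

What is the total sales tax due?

£12.15

Canvas tote bag £17.26: all other tangible goods → 6% → £1.04
Shoe repair £28.48: taxable services → 0% → £0.00
Area rug (5x8) £142.40: home furniture, under £150.00 → 0% → £0.00
Nightstand £153.23: home furniture, £150.00 or more → 7.25% → £11.11
Total tax = £1.04 + £11.11 = £12.15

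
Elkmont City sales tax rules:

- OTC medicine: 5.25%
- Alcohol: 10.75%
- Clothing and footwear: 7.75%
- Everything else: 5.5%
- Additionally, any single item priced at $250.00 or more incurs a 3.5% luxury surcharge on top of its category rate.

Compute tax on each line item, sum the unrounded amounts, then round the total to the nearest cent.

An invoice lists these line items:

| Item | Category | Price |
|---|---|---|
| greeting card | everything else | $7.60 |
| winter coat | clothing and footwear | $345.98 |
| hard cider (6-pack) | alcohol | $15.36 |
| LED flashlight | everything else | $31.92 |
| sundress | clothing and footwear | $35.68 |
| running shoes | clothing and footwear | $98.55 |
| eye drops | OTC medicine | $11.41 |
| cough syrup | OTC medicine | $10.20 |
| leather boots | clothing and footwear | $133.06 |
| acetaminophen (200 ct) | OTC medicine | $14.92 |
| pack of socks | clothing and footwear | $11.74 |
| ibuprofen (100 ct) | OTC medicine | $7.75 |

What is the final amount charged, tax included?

Greeting card $7.60: everything else → 5.5% → $0.418
Winter coat $345.98: clothing and footwear → 7.75% + 3.5% surcharge = 11.25% → $38.92275
Hard cider (6-pack) $15.36: alcohol → 10.75% → $1.6512
LED flashlight $31.92: everything else → 5.5% → $1.7556
Sundress $35.68: clothing and footwear → 7.75% → $2.7652
Running shoes $98.55: clothing and footwear → 7.75% → $7.637625
Eye drops $11.41: OTC medicine → 5.25% → $0.599025
Cough syrup $10.20: OTC medicine → 5.25% → $0.5355
Leather boots $133.06: clothing and footwear → 7.75% → $10.31215
Acetaminophen (200 ct) $14.92: OTC medicine → 5.25% → $0.7833
Pack of socks $11.74: clothing and footwear → 7.75% → $0.90985
Ibuprofen (100 ct) $7.75: OTC medicine → 5.25% → $0.406875
Subtotal = $724.17; unrounded tax = $66.697075 → $66.70; total due = $790.87

$790.87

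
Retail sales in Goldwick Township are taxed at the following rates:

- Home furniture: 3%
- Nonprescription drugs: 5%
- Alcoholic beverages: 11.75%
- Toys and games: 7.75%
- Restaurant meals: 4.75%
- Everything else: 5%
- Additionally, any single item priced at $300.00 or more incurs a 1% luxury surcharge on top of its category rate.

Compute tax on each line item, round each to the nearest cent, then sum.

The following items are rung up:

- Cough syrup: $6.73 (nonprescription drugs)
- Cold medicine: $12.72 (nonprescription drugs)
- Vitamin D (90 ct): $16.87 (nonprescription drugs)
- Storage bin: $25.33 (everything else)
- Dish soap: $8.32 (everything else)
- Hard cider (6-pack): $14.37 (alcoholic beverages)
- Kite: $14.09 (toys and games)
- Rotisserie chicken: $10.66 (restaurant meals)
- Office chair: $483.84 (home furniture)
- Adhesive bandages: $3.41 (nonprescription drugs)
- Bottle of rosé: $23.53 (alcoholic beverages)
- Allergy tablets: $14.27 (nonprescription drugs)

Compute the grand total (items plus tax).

Cough syrup $6.73: nonprescription drugs → 5% → $0.34
Cold medicine $12.72: nonprescription drugs → 5% → $0.64
Vitamin D (90 ct) $16.87: nonprescription drugs → 5% → $0.84
Storage bin $25.33: everything else → 5% → $1.27
Dish soap $8.32: everything else → 5% → $0.42
Hard cider (6-pack) $14.37: alcoholic beverages → 11.75% → $1.69
Kite $14.09: toys and games → 7.75% → $1.09
Rotisserie chicken $10.66: restaurant meals → 4.75% → $0.51
Office chair $483.84: home furniture → 3% + 1% surcharge = 4% → $19.35
Adhesive bandages $3.41: nonprescription drugs → 5% → $0.17
Bottle of rosé $23.53: alcoholic beverages → 11.75% → $2.76
Allergy tablets $14.27: nonprescription drugs → 5% → $0.71
Subtotal = $634.14; tax = $29.79; total due = $663.93

$663.93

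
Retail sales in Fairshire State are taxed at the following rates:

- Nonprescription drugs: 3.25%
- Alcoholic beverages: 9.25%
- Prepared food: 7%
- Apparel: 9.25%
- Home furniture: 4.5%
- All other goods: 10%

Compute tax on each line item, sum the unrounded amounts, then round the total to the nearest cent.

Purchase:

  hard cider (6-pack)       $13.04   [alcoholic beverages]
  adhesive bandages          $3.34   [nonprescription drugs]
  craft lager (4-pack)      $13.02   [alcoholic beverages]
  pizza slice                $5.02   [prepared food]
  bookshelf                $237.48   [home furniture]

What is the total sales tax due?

Hard cider (6-pack) $13.04: alcoholic beverages → 9.25% → $1.2062
Adhesive bandages $3.34: nonprescription drugs → 3.25% → $0.10855
Craft lager (4-pack) $13.02: alcoholic beverages → 9.25% → $1.20435
Pizza slice $5.02: prepared food → 7% → $0.3514
Bookshelf $237.48: home furniture → 4.5% → $10.6866
Unrounded tax sum = $13.5571 → $13.56

$13.56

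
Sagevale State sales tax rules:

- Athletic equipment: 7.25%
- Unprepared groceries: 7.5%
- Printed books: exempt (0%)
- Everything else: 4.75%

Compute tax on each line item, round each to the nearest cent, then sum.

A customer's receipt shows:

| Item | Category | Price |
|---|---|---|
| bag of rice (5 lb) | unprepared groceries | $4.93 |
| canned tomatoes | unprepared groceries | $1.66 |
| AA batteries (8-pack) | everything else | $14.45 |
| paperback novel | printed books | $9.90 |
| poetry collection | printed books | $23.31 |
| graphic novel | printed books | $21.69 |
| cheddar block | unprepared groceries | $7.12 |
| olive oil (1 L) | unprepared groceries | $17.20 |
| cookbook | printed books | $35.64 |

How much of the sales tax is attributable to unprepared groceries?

$2.31

Bag of rice (5 lb) $4.93: unprepared groceries → 7.5% → $0.37
Canned tomatoes $1.66: unprepared groceries → 7.5% → $0.12
Cheddar block $7.12: unprepared groceries → 7.5% → $0.53
Olive oil (1 L) $17.20: unprepared groceries → 7.5% → $1.29
Tax on unprepared groceries = $0.37 + $0.12 + $0.53 + $1.29 = $2.31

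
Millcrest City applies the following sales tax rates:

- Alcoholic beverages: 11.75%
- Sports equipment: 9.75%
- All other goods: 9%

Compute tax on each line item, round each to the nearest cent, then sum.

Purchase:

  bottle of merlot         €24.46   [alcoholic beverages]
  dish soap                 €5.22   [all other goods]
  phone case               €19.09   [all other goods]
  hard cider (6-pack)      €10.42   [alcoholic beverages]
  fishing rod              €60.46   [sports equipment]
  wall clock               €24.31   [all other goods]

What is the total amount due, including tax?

Bottle of merlot €24.46: alcoholic beverages → 11.75% → €2.87
Dish soap €5.22: all other goods → 9% → €0.47
Phone case €19.09: all other goods → 9% → €1.72
Hard cider (6-pack) €10.42: alcoholic beverages → 11.75% → €1.22
Fishing rod €60.46: sports equipment → 9.75% → €5.89
Wall clock €24.31: all other goods → 9% → €2.19
Subtotal = €143.96; tax = €14.36; total due = €158.32

€158.32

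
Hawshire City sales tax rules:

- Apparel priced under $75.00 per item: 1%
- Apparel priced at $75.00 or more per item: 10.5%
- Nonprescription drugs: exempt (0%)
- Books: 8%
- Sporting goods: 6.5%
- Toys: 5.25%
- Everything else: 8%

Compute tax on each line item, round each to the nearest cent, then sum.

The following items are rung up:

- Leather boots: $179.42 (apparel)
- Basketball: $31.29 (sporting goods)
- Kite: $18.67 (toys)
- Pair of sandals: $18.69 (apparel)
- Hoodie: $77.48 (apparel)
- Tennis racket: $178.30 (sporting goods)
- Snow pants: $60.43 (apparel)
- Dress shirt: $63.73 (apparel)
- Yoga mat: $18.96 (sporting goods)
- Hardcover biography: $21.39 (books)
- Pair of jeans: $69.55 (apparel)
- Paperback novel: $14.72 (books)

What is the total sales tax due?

Leather boots $179.42: apparel, $75.00 or more → 10.5% → $18.84
Basketball $31.29: sporting goods → 6.5% → $2.03
Kite $18.67: toys → 5.25% → $0.98
Pair of sandals $18.69: apparel, under $75.00 → 1% → $0.19
Hoodie $77.48: apparel, $75.00 or more → 10.5% → $8.14
Tennis racket $178.30: sporting goods → 6.5% → $11.59
Snow pants $60.43: apparel, under $75.00 → 1% → $0.60
Dress shirt $63.73: apparel, under $75.00 → 1% → $0.64
Yoga mat $18.96: sporting goods → 6.5% → $1.23
Hardcover biography $21.39: books → 8% → $1.71
Pair of jeans $69.55: apparel, under $75.00 → 1% → $0.70
Paperback novel $14.72: books → 8% → $1.18
Total tax = $18.84 + $2.03 + $0.98 + $0.19 + $8.14 + $11.59 + $0.60 + $0.64 + $1.23 + $1.71 + $0.70 + $1.18 = $47.83

$47.83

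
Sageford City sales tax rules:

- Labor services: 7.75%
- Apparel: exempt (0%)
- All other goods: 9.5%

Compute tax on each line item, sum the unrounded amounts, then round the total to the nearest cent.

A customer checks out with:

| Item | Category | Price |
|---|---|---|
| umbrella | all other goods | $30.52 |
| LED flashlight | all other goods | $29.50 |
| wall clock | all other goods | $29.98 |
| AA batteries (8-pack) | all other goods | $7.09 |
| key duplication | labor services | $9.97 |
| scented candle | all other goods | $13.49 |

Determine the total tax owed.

$11.28

Umbrella $30.52: all other goods → 9.5% → $2.8994
LED flashlight $29.50: all other goods → 9.5% → $2.8025
Wall clock $29.98: all other goods → 9.5% → $2.8481
AA batteries (8-pack) $7.09: all other goods → 9.5% → $0.67355
Key duplication $9.97: labor services → 7.75% → $0.772675
Scented candle $13.49: all other goods → 9.5% → $1.28155
Unrounded tax sum = $11.277775 → $11.28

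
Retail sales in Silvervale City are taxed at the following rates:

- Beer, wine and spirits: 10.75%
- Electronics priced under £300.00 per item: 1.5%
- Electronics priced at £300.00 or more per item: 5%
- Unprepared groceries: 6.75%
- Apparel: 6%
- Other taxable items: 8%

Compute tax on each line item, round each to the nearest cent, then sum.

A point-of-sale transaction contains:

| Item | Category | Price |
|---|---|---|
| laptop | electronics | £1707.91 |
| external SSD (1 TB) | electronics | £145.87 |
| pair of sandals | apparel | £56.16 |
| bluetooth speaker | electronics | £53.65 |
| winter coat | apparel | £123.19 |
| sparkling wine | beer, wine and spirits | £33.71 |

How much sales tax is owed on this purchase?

£102.77

Laptop £1707.91: electronics, £300.00 or more → 5% → £85.40
External SSD (1 TB) £145.87: electronics, under £300.00 → 1.5% → £2.19
Pair of sandals £56.16: apparel → 6% → £3.37
Bluetooth speaker £53.65: electronics, under £300.00 → 1.5% → £0.80
Winter coat £123.19: apparel → 6% → £7.39
Sparkling wine £33.71: beer, wine and spirits → 10.75% → £3.62
Total tax = £85.40 + £2.19 + £3.37 + £0.80 + £7.39 + £3.62 = £102.77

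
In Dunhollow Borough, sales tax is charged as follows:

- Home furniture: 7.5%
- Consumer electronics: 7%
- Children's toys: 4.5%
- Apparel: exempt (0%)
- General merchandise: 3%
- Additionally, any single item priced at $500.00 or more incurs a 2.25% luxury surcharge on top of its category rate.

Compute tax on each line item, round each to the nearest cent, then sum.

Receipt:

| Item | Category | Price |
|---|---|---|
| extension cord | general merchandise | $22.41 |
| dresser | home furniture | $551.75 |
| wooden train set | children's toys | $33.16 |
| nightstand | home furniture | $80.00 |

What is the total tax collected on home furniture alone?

Dresser $551.75: home furniture → 7.5% + 2.25% surcharge = 9.75% → $53.80
Nightstand $80.00: home furniture → 7.5% → $6.00
Tax on home furniture = $53.80 + $6.00 = $59.80

$59.80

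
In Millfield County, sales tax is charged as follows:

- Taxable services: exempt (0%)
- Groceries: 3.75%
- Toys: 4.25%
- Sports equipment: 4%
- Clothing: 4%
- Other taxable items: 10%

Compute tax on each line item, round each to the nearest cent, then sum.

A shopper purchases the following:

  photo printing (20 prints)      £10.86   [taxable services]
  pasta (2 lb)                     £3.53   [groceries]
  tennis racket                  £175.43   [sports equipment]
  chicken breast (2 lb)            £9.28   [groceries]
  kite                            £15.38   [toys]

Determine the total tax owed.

Photo printing (20 prints) £10.86: taxable services → 0% → £0.00
Pasta (2 lb) £3.53: groceries → 3.75% → £0.13
Tennis racket £175.43: sports equipment → 4% → £7.02
Chicken breast (2 lb) £9.28: groceries → 3.75% → £0.35
Kite £15.38: toys → 4.25% → £0.65
Total tax = £0.13 + £7.02 + £0.35 + £0.65 = £8.15

£8.15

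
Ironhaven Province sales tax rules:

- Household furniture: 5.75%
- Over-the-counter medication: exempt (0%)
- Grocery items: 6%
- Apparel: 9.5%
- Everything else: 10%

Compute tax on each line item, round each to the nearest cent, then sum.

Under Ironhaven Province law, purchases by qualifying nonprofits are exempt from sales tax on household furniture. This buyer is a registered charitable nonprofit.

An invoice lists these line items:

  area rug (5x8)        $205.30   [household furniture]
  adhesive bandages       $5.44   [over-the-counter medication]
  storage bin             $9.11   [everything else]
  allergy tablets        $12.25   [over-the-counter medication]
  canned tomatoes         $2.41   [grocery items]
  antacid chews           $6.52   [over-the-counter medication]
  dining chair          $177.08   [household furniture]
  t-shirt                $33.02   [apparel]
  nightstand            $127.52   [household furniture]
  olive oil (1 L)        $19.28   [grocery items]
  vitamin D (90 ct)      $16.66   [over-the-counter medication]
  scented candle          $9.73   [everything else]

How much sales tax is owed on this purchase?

Area rug (5x8) $205.30: household furniture, buyer-exempt → 0% → $0.00
Adhesive bandages $5.44: over-the-counter medication → 0% → $0.00
Storage bin $9.11: everything else → 10% → $0.91
Allergy tablets $12.25: over-the-counter medication → 0% → $0.00
Canned tomatoes $2.41: grocery items → 6% → $0.14
Antacid chews $6.52: over-the-counter medication → 0% → $0.00
Dining chair $177.08: household furniture, buyer-exempt → 0% → $0.00
T-shirt $33.02: apparel → 9.5% → $3.14
Nightstand $127.52: household furniture, buyer-exempt → 0% → $0.00
Olive oil (1 L) $19.28: grocery items → 6% → $1.16
Vitamin D (90 ct) $16.66: over-the-counter medication → 0% → $0.00
Scented candle $9.73: everything else → 10% → $0.97
Total tax = $0.91 + $0.14 + $3.14 + $1.16 + $0.97 = $6.32

$6.32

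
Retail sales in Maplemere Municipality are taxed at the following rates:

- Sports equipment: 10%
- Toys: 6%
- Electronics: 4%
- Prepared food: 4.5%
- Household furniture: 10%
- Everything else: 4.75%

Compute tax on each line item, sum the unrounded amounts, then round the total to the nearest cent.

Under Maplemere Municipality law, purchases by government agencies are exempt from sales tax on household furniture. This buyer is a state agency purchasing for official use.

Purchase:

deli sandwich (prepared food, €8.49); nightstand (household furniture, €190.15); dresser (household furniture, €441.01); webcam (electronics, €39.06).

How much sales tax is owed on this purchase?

€1.94

Deli sandwich €8.49: prepared food → 4.5% → €0.38205
Nightstand €190.15: household furniture, buyer-exempt → 0% → €0.00
Dresser €441.01: household furniture, buyer-exempt → 0% → €0.00
Webcam €39.06: electronics → 4% → €1.5624
Unrounded tax sum = €1.94445 → €1.94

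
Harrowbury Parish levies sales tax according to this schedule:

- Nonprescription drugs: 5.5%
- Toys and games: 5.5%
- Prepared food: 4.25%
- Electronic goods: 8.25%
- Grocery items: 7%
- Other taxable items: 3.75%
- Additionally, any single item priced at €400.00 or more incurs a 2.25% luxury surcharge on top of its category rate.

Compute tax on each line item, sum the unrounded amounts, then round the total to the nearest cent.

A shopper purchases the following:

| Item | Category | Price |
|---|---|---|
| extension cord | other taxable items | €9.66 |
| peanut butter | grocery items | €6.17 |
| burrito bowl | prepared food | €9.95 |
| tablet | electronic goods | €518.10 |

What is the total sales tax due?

Extension cord €9.66: other taxable items → 3.75% → €0.36225
Peanut butter €6.17: grocery items → 7% → €0.4319
Burrito bowl €9.95: prepared food → 4.25% → €0.422875
Tablet €518.10: electronic goods → 8.25% + 2.25% surcharge = 10.5% → €54.4005
Unrounded tax sum = €55.617525 → €55.62

€55.62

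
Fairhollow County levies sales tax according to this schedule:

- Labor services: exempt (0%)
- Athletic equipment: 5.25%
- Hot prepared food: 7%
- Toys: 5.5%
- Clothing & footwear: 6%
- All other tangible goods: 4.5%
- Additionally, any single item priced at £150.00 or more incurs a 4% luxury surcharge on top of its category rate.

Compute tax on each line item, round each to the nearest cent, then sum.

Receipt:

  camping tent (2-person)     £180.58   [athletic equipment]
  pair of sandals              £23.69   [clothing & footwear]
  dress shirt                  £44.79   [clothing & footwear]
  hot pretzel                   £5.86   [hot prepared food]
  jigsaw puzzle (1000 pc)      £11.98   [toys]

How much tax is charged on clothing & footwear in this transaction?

£4.11

Pair of sandals £23.69: clothing & footwear → 6% → £1.42
Dress shirt £44.79: clothing & footwear → 6% → £2.69
Tax on clothing & footwear = £1.42 + £2.69 = £4.11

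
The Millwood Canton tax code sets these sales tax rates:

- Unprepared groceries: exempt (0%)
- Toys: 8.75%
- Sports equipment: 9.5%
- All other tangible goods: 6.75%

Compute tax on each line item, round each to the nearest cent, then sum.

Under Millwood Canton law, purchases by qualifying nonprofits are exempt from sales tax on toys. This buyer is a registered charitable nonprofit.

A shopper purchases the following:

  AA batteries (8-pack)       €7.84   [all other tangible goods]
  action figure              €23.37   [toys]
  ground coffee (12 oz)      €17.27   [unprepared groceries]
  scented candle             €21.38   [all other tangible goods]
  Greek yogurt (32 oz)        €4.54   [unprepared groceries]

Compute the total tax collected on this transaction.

€1.97

AA batteries (8-pack) €7.84: all other tangible goods → 6.75% → €0.53
Action figure €23.37: toys, buyer-exempt → 0% → €0.00
Ground coffee (12 oz) €17.27: unprepared groceries → 0% → €0.00
Scented candle €21.38: all other tangible goods → 6.75% → €1.44
Greek yogurt (32 oz) €4.54: unprepared groceries → 0% → €0.00
Total tax = €0.53 + €1.44 = €1.97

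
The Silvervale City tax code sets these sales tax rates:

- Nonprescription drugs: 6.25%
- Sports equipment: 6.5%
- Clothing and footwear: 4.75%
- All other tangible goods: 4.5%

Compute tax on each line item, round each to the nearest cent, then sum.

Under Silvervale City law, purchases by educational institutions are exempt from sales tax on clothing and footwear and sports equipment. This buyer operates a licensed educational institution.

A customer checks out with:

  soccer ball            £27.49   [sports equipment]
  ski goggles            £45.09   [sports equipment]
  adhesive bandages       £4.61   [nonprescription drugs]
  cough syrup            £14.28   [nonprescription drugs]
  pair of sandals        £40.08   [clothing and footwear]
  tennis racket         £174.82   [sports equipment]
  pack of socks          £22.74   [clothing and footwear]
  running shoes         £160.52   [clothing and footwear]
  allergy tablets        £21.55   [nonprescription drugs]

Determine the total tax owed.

Soccer ball £27.49: sports equipment, buyer-exempt → 0% → £0.00
Ski goggles £45.09: sports equipment, buyer-exempt → 0% → £0.00
Adhesive bandages £4.61: nonprescription drugs → 6.25% → £0.29
Cough syrup £14.28: nonprescription drugs → 6.25% → £0.89
Pair of sandals £40.08: clothing and footwear, buyer-exempt → 0% → £0.00
Tennis racket £174.82: sports equipment, buyer-exempt → 0% → £0.00
Pack of socks £22.74: clothing and footwear, buyer-exempt → 0% → £0.00
Running shoes £160.52: clothing and footwear, buyer-exempt → 0% → £0.00
Allergy tablets £21.55: nonprescription drugs → 6.25% → £1.35
Total tax = £0.29 + £0.89 + £1.35 = £2.53

£2.53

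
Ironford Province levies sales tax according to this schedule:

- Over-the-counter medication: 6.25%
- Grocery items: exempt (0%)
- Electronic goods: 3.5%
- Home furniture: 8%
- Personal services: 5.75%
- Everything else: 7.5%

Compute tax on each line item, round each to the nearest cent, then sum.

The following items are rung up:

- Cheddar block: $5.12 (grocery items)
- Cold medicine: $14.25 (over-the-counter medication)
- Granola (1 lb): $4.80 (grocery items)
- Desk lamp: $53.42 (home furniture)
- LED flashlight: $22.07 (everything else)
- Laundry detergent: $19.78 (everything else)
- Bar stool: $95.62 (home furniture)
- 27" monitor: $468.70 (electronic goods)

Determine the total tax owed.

Cheddar block $5.12: grocery items → 0% → $0.00
Cold medicine $14.25: over-the-counter medication → 6.25% → $0.89
Granola (1 lb) $4.80: grocery items → 0% → $0.00
Desk lamp $53.42: home furniture → 8% → $4.27
LED flashlight $22.07: everything else → 7.5% → $1.66
Laundry detergent $19.78: everything else → 7.5% → $1.48
Bar stool $95.62: home furniture → 8% → $7.65
27" monitor $468.70: electronic goods → 3.5% → $16.40
Total tax = $0.89 + $4.27 + $1.66 + $1.48 + $7.65 + $16.40 = $32.35

$32.35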